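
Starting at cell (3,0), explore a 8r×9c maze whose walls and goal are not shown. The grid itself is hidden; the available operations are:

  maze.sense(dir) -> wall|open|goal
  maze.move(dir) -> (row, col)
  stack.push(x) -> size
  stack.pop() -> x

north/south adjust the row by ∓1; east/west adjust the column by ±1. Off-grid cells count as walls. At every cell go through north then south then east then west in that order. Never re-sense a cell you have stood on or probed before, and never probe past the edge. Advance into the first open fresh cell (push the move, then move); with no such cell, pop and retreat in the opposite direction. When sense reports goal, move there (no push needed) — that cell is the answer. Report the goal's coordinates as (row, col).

~$ maze.sense north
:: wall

~$ maze.sense south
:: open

~$ stack.push south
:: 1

~$ maze.move south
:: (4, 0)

~$ maze.sense south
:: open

~$ stack.push south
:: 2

~$ maze.move south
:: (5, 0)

~$ maze.sense south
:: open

~$ stack.push south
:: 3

~$ maze.move south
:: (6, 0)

~$ maze.sense south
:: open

~$ stack.push south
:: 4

~$ maze.move south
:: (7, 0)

~$ maze.sense east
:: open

~$ stack.push east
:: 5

~$ maze.move east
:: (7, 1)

~$ maze.sense north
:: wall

~$ maze.sense east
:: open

~$ stack.push east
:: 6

~$ maze.move east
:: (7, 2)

~$ maze.sense north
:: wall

~$ maze.sense east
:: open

~$ stack.push east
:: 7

~$ maze.move east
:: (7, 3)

~$ maze.sense north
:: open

~$ stack.push north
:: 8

~$ maze.move north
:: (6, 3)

~$ maze.sense north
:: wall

~$ maze.sense east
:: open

~$ stack.push east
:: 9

~$ maze.move east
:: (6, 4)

~$ maze.sense north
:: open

~$ stack.push north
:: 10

~$ maze.move north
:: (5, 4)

~$ maze.sense north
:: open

~$ stack.push north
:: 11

~$ maze.move north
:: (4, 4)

~$ maze.sense north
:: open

~$ stack.push north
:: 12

~$ maze.move north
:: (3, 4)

~$ maze.sense north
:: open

~$ stack.push north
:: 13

~$ maze.move north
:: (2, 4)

~$ maze.sense north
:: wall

~$ maze.sense east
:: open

~$ stack.push east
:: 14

~$ maze.move east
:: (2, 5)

~$ maze.sense north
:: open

~$ stack.push north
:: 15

~$ maze.move north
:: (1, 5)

~$ maze.sense north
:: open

~$ stack.push north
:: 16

~$ maze.move north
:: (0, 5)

~$ maze.sense east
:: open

~$ stack.push east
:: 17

~$ maze.move east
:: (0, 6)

~$ maze.sense south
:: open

~$ stack.push south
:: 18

~$ maze.move south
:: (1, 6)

~$ maze.sense south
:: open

~$ stack.push south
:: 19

~$ maze.move south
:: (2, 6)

~$ maze.sense south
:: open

~$ stack.push south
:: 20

~$ maze.move south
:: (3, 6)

~$ maze.sense south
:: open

~$ stack.push south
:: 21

~$ maze.move south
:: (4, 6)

~$ maze.sense south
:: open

~$ stack.push south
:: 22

~$ maze.move south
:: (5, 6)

~$ maze.sense south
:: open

~$ stack.push south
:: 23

~$ maze.move south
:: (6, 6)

~$ maze.sense south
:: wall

~$ maze.sense east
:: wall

~$ maze.sense west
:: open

~$ stack.push west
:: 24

~$ maze.move west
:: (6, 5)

~$ maze.sense north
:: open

~$ stack.push north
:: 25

~$ maze.move north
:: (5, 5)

~$ maze.sense north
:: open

~$ stack.push north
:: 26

~$ maze.move north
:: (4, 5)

~$ maze.sense north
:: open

~$ stack.push north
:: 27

~$ maze.move north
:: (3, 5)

~$ stack.pop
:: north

~$ maze.move south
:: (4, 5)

~$ stack.pop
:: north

~$ maze.move south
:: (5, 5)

~$ stack.pop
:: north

~$ maze.move south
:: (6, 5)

~$ maze.sense south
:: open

~$ stack.push south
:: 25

~$ maze.move south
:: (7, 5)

~$ maze.sense west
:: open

~$ stack.push west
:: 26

~$ maze.move west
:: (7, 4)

~$ stack.pop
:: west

~$ maze.move east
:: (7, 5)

~$ stack.pop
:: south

~$ maze.move north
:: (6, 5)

~$ stack.pop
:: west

~$ maze.move east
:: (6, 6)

~$ stack.pop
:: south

~$ maze.move north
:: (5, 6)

~$ maze.sense east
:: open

~$ stack.push east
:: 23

~$ maze.move east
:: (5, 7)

~$ maze.sense north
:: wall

~$ maze.sense east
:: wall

~$ stack.pop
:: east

~$ maze.move west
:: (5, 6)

~$ stack.pop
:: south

~$ maze.move north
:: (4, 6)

~$ stack.pop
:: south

~$ maze.move north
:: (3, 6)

~$ maze.sense east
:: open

~$ stack.push east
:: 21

~$ maze.move east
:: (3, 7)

~$ maze.sense north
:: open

~$ stack.push north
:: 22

~$ maze.move north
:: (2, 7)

~$ maze.sense north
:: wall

~$ maze.sense east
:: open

~$ stack.push east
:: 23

~$ maze.move east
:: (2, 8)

~$ maze.sense north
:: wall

~$ maze.sense south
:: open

~$ stack.push south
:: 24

~$ maze.move south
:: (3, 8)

~$ maze.sense south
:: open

~$ stack.push south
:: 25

~$ maze.move south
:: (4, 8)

~$ stack.pop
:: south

~$ maze.move north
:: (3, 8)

~$ stack.pop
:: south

~$ maze.move north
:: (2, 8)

~$ stack.pop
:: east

~$ maze.move west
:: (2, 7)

~$ stack.pop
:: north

~$ maze.move south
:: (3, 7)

~$ stack.pop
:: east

~$ maze.move west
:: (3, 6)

~$ stack.pop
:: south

~$ maze.move north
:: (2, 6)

~$ stack.pop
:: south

~$ maze.move north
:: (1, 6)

~$ stack.pop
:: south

~$ maze.move north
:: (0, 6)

~$ maze.sense east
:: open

~$ stack.push east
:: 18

~$ maze.move east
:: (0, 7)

~$ maze.sense east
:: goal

~$ maze.move east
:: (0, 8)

Answer: (0, 8)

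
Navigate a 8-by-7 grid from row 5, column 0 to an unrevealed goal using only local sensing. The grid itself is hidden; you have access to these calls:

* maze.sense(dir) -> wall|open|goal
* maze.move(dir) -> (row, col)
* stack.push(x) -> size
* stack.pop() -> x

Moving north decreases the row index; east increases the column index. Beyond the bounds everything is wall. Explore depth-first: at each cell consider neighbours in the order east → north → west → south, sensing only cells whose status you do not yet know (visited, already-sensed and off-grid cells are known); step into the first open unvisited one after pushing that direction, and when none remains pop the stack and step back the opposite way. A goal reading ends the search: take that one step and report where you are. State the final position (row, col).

% maze.sense dir→east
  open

% stack.push x→east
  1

% maze.move dir→east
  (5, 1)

% maze.sense dir→east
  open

% stack.push x→east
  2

% maze.move dir→east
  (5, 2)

% maze.sense dir→east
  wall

% maze.sense dir→north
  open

% stack.push x→north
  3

% maze.move dir→north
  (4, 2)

% maze.sense dir→east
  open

% stack.push x→east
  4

% maze.move dir→east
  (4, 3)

% maze.sense dir→east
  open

% stack.push x→east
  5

% maze.move dir→east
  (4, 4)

% maze.sense dir→east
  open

% stack.push x→east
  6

% maze.move dir→east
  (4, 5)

% maze.sense dir→east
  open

% stack.push x→east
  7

% maze.move dir→east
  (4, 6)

% maze.sense dir→north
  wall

% maze.sense dir→south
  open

% stack.push x→south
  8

% maze.move dir→south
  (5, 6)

% maze.sense dir→west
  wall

% maze.sense dir→south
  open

% stack.push x→south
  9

% maze.move dir→south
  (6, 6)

% maze.sense dir→west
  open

% stack.push x→west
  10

% maze.move dir→west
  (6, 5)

% maze.sense dir→west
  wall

% maze.sense dir→south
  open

% stack.push x→south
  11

% maze.move dir→south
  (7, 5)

% maze.sense dir→east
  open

% stack.push x→east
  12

% maze.move dir→east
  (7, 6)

% stack.pop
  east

% maze.move dir→west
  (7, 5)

% maze.sense dir→west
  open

% stack.push x→west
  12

% maze.move dir→west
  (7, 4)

% maze.sense dir→west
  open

% stack.push x→west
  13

% maze.move dir→west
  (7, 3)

% maze.sense dir→north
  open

% stack.push x→north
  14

% maze.move dir→north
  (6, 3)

% maze.sense dir→west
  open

% stack.push x→west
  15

% maze.move dir→west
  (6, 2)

% maze.sense dir→west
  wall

% maze.sense dir→south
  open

% stack.push x→south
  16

% maze.move dir→south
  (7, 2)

% maze.sense dir→west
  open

% stack.push x→west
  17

% maze.move dir→west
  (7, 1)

% maze.sense dir→west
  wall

% stack.pop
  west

% maze.move dir→east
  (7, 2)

% stack.pop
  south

% maze.move dir→north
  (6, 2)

% stack.pop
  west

% maze.move dir→east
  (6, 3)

% stack.pop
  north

% maze.move dir→south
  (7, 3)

% stack.pop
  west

% maze.move dir→east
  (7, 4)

% stack.pop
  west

% maze.move dir→east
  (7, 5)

% stack.pop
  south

% maze.move dir→north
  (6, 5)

% stack.pop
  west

% maze.move dir→east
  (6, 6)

% stack.pop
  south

% maze.move dir→north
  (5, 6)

% stack.pop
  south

% maze.move dir→north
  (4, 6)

% stack.pop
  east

% maze.move dir→west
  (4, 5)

% maze.sense dir→north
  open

% stack.push x→north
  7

% maze.move dir→north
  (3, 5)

% maze.sense dir→north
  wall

% maze.sense dir→west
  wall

% stack.pop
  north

% maze.move dir→south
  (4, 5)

% stack.pop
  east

% maze.move dir→west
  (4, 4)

% maze.sense dir→south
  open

% stack.push x→south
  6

% maze.move dir→south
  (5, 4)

% stack.pop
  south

% maze.move dir→north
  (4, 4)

% stack.pop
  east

% maze.move dir→west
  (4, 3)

% maze.sense dir→north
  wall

% stack.pop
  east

% maze.move dir→west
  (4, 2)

% maze.sense dir→north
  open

% stack.push x→north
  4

% maze.move dir→north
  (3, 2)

% maze.sense dir→north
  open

% stack.push x→north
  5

% maze.move dir→north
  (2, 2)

% maze.sense dir→east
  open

% stack.push x→east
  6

% maze.move dir→east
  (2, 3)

% maze.sense dir→east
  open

% stack.push x→east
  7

% maze.move dir→east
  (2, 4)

% maze.sense dir→north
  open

% stack.push x→north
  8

% maze.move dir→north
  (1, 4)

% maze.sense dir→east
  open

% stack.push x→east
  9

% maze.move dir→east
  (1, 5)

% maze.sense dir→east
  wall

% maze.sense dir→north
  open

% stack.push x→north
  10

% maze.move dir→north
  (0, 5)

% maze.sense dir→east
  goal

% maze.move dir→east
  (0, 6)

Answer: (0, 6)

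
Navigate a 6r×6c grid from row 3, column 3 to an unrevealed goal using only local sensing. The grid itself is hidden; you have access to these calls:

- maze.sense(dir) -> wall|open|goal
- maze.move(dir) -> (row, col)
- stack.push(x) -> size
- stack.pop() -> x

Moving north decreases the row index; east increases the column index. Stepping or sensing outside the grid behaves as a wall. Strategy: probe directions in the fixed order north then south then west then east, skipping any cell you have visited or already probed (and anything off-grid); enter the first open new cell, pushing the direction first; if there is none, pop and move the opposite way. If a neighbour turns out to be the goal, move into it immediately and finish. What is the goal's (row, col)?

I call sense(dir: north), and observe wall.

I run sense(dir: south), : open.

Next I call push(x: south), — result: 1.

Using move(dir: south), giving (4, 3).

I try sense(dir: south), which returns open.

Then push(x: south), and see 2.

Calling move(dir: south), giving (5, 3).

Using sense(dir: west), → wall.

I call sense(dir: east), which returns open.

Invoking push(x: east), and get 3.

I try move(dir: east), → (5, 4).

Using sense(dir: north), giving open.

Calling push(x: north), and observe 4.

Now I run move(dir: north), giving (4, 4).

I run sense(dir: north), giving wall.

Invoking sense(dir: east), — result: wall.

Using pop(), → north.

Using move(dir: south), → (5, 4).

Next I call sense(dir: east), — result: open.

Next I call push(x: east), and see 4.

I invoke move(dir: east), → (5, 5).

I invoke pop(), which returns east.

I invoke move(dir: west), and get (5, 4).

Calling pop(), → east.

Using move(dir: west), giving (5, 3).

Now I run pop, → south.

Now I run move(dir: north), : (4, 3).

I call sense(dir: west), giving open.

I use push(x: west), : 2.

Next I call move(dir: west), → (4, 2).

Calling sense(dir: north), yielding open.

Invoking push(x: north), → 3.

I call move(dir: north), which returns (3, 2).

Now I run sense(dir: north), — result: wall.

I run sense(dir: west), yielding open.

Now I run push(x: west), yielding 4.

I call move(dir: west), giving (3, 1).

Next I call sense(dir: north), and get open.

I run push(x: north), which returns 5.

Using move(dir: north), → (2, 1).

Next I call sense(dir: north), which returns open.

Now I run push(x: north), giving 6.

Next I call move(dir: north), giving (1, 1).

Invoking sense(dir: north), and observe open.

Invoking push(x: north), : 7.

Next I call move(dir: north), which returns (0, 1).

Using sense(dir: west), and get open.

Now I run push(x: west), — result: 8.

Invoking move(dir: west), and see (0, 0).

Now I run sense(dir: south), → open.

I try push(x: south), — result: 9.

Calling move(dir: south), — result: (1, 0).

Now I run sense(dir: south), and get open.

Next I call push(x: south), → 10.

I use move(dir: south), yielding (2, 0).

Calling sense(dir: south), → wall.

Next I call pop, giving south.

Calling move(dir: north), : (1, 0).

I call pop, : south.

I try move(dir: north), which returns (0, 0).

Calling pop, which returns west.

I invoke move(dir: east), and get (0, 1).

Then sense(dir: east), and get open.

Then push(x: east), → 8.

Now I run move(dir: east), and observe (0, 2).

Then sense(dir: south), : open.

Now I run push(x: south), — result: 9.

I invoke move(dir: south), : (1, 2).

Next I call sense(dir: east), which returns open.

I invoke push(x: east), which returns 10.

Using move(dir: east), and see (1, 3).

Calling sense(dir: north), : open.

I use push(x: north), which returns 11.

Calling move(dir: north), which returns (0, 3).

Now I run sense(dir: east), giving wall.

Invoking pop(), → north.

Invoking move(dir: south), and observe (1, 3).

Next I call sense(dir: east), — result: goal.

I invoke move(dir: east), which returns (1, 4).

Answer: (1, 4)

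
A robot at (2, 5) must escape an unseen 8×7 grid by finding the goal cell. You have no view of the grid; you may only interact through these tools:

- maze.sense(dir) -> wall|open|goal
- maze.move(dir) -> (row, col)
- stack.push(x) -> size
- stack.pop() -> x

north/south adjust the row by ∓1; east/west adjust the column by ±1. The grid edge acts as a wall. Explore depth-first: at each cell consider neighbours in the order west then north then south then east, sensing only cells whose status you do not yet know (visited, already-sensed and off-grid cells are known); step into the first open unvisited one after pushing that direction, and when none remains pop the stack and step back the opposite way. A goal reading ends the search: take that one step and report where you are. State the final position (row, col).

$ maze.sense dir→west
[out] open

$ stack.push x→west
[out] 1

$ maze.move dir→west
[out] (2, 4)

$ maze.sense dir→west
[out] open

$ stack.push x→west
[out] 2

$ maze.move dir→west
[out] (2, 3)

$ maze.sense dir→west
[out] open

$ stack.push x→west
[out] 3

$ maze.move dir→west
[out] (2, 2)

$ maze.sense dir→west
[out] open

$ stack.push x→west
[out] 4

$ maze.move dir→west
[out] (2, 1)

$ maze.sense dir→west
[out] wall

$ maze.sense dir→north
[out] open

$ stack.push x→north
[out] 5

$ maze.move dir→north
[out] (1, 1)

$ maze.sense dir→west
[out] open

$ stack.push x→west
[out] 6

$ maze.move dir→west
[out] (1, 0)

$ maze.sense dir→north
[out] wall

$ stack.pop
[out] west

$ maze.move dir→east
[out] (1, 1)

$ maze.sense dir→north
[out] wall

$ maze.sense dir→east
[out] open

$ stack.push x→east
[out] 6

$ maze.move dir→east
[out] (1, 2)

$ maze.sense dir→north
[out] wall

$ maze.sense dir→east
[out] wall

$ stack.pop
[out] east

$ maze.move dir→west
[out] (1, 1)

$ stack.pop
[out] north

$ maze.move dir→south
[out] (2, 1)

$ maze.sense dir→south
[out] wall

$ stack.pop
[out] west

$ maze.move dir→east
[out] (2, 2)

$ maze.sense dir→south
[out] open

$ stack.push x→south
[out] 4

$ maze.move dir→south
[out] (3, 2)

$ maze.sense dir→south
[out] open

$ stack.push x→south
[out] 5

$ maze.move dir→south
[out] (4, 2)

$ maze.sense dir→west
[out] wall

$ maze.sense dir→south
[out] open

$ stack.push x→south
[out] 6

$ maze.move dir→south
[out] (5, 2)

$ maze.sense dir→west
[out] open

$ stack.push x→west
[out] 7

$ maze.move dir→west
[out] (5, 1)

$ maze.sense dir→west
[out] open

$ stack.push x→west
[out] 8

$ maze.move dir→west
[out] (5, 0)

$ maze.sense dir→north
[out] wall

$ maze.sense dir→south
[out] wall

$ stack.pop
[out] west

$ maze.move dir→east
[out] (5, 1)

$ maze.sense dir→south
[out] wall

$ stack.pop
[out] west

$ maze.move dir→east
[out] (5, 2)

$ maze.sense dir→south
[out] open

$ stack.push x→south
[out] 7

$ maze.move dir→south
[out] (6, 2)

$ maze.sense dir→south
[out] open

$ stack.push x→south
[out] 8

$ maze.move dir→south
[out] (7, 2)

$ maze.sense dir→west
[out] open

$ stack.push x→west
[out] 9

$ maze.move dir→west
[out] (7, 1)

$ maze.sense dir→west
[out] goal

$ maze.move dir→west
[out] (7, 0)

Answer: (7, 0)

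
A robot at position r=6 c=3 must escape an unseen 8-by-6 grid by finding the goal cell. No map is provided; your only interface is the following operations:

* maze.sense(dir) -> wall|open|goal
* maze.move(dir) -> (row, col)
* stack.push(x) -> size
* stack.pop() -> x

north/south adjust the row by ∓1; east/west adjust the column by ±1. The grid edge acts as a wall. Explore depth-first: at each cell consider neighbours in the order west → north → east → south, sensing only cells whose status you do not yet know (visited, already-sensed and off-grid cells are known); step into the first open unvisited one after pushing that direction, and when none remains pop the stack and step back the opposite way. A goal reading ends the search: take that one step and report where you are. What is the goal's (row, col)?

·→ sense(dir='west')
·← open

·→ push(x='west')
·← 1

·→ move(dir='west')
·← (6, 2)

·→ sense(dir='west')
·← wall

·→ sense(dir='north')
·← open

·→ push(x='north')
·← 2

·→ move(dir='north')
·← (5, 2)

·→ sense(dir='west')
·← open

·→ push(x='west')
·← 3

·→ move(dir='west')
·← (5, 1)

·→ sense(dir='west')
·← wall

·→ sense(dir='north')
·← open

·→ push(x='north')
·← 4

·→ move(dir='north')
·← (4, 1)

·→ sense(dir='west')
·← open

·→ push(x='west')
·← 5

·→ move(dir='west')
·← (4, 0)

·→ sense(dir='north')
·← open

·→ push(x='north')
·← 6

·→ move(dir='north')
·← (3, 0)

·→ sense(dir='north')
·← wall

·→ sense(dir='east')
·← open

·→ push(x='east')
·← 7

·→ move(dir='east')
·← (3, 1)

·→ sense(dir='north')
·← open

·→ push(x='north')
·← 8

·→ move(dir='north')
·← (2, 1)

·→ sense(dir='north')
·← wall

·→ sense(dir='east')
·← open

·→ push(x='east')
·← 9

·→ move(dir='east')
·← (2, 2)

·→ sense(dir='north')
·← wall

·→ sense(dir='east')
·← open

·→ push(x='east')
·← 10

·→ move(dir='east')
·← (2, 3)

·→ sense(dir='north')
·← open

·→ push(x='north')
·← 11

·→ move(dir='north')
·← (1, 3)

·→ sense(dir='north')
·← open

·→ push(x='north')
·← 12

·→ move(dir='north')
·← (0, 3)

·→ sense(dir='west')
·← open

·→ push(x='west')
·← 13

·→ move(dir='west')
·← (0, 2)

·→ sense(dir='west')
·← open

·→ push(x='west')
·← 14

·→ move(dir='west')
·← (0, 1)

·→ sense(dir='west')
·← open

·→ push(x='west')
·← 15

·→ move(dir='west')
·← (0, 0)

·→ sense(dir='south')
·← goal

·→ move(dir='south')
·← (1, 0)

Answer: (1, 0)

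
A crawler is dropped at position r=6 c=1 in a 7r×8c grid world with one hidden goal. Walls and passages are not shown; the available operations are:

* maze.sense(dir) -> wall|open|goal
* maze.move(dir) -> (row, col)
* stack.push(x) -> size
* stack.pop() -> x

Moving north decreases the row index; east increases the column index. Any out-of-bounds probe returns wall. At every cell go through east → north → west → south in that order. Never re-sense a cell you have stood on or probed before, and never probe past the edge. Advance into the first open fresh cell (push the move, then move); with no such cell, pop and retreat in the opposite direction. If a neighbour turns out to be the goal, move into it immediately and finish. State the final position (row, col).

>>> maze.sense dir=east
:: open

>>> stack.push x=east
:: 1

>>> maze.move dir=east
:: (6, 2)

>>> maze.sense dir=east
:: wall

>>> maze.sense dir=north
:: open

>>> stack.push x=north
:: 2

>>> maze.move dir=north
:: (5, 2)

>>> maze.sense dir=east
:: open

>>> stack.push x=east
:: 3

>>> maze.move dir=east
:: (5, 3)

>>> maze.sense dir=east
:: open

>>> stack.push x=east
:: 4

>>> maze.move dir=east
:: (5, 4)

>>> maze.sense dir=east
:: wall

>>> maze.sense dir=north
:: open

>>> stack.push x=north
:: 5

>>> maze.move dir=north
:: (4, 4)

>>> maze.sense dir=east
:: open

>>> stack.push x=east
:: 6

>>> maze.move dir=east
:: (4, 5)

>>> maze.sense dir=east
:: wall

>>> maze.sense dir=north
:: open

>>> stack.push x=north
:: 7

>>> maze.move dir=north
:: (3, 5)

>>> maze.sense dir=east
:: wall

>>> maze.sense dir=north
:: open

>>> stack.push x=north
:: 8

>>> maze.move dir=north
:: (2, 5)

>>> maze.sense dir=east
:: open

>>> stack.push x=east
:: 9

>>> maze.move dir=east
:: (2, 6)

>>> maze.sense dir=east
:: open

>>> stack.push x=east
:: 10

>>> maze.move dir=east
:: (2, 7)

>>> maze.sense dir=north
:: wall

>>> maze.sense dir=south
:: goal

>>> maze.move dir=south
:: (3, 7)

Answer: (3, 7)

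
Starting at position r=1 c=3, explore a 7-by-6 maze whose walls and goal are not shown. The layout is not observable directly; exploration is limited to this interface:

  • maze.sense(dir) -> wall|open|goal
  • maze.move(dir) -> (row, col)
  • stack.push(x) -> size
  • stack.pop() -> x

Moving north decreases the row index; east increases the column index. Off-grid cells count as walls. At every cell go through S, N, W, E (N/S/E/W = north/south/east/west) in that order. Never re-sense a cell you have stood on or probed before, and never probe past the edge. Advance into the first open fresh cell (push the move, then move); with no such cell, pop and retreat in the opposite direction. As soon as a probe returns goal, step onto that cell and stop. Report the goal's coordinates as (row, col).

I call sense passing dir: south, which returns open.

Now I run push passing x: south, giving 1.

I invoke move passing dir: south, → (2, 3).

Now I run sense passing dir: south, → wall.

I call sense passing dir: west, → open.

I run push passing x: west, and see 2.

I use move passing dir: west, yielding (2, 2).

Using sense passing dir: south, which returns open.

Now I run push passing x: south, yielding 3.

I invoke move passing dir: south, and get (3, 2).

I invoke sense passing dir: south, — result: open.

Then push passing x: south, — result: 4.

Next I call move passing dir: south, and observe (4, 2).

Then sense passing dir: south, giving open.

I run push passing x: south, and see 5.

I try move passing dir: south, and see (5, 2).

Invoking sense passing dir: south, giving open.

I call push passing x: south, → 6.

I invoke move passing dir: south, and get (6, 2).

Using sense passing dir: west, which returns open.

Next I call push passing x: west, — result: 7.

Next I call move passing dir: west, giving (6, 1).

I use sense passing dir: north, which returns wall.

Invoking sense passing dir: west, giving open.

Calling push passing x: west, yielding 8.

Calling move passing dir: west, which returns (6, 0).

Using sense passing dir: north, — result: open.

I try push passing x: north, and get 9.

Calling move passing dir: north, → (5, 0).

I run sense passing dir: north, : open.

I invoke push passing x: north, and observe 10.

Invoking move passing dir: north, and see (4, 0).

Using sense passing dir: north, and get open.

I use push passing x: north, which returns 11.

Using move passing dir: north, and observe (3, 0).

I use sense passing dir: north, : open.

I try push passing x: north, which returns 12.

I call move passing dir: north, which returns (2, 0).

Invoking sense passing dir: north, giving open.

I run push passing x: north, — result: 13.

Next I call move passing dir: north, and see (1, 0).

Now I run sense passing dir: north, and get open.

Invoking push passing x: north, → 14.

Next I call move passing dir: north, and observe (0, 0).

Invoking sense passing dir: east, yielding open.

Using push passing x: east, and observe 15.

Then move passing dir: east, and get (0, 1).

I call sense passing dir: south, — result: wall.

I invoke sense passing dir: east, and get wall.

Then pop(), and see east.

Next I call move passing dir: west, yielding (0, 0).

Calling pop, and get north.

Invoking move passing dir: south, and see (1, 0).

I run pop, → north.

I run move passing dir: south, and get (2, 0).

Invoking sense passing dir: east, and see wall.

I try pop(), giving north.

I invoke move passing dir: south, which returns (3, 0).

I try sense passing dir: east, yielding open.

Calling push passing x: east, → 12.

Invoking move passing dir: east, and observe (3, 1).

I invoke sense passing dir: south, which returns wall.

Then pop, which returns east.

I try move passing dir: west, → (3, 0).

Calling pop(), — result: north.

Next I call move passing dir: south, and get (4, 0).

I call pop(), → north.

Now I run move passing dir: south, giving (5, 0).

I invoke pop(), : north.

Then move passing dir: south, and observe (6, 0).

Now I run pop, and observe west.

Then move passing dir: east, and observe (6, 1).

I use pop(), and observe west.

Now I run move passing dir: east, giving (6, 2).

I call sense passing dir: east, : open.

Then push passing x: east, : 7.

Using move passing dir: east, and observe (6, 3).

Now I run sense passing dir: north, and see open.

I call push passing x: north, giving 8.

Next I call move passing dir: north, which returns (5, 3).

Then sense passing dir: north, yielding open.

I use push passing x: north, : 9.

I run move passing dir: north, — result: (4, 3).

Using sense passing dir: east, giving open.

Using push passing x: east, giving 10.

I try move passing dir: east, yielding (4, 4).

Invoking sense passing dir: south, : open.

I try push passing x: south, — result: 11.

I use move passing dir: south, and observe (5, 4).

Calling sense passing dir: south, → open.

Then push passing x: south, which returns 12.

I run move passing dir: south, and observe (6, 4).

I run sense passing dir: east, : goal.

I use move passing dir: east, which returns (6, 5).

Answer: (6, 5)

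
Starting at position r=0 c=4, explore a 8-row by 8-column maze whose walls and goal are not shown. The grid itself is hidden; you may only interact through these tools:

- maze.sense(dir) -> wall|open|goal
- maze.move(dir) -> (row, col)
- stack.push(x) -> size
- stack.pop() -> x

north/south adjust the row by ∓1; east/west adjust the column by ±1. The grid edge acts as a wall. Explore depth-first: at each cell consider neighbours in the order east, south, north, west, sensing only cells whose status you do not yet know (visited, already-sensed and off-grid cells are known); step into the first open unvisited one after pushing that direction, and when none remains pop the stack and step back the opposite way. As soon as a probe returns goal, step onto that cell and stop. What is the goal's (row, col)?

>> maze.sense(dir→east)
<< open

>> stack.push(x→east)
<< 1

>> maze.move(dir→east)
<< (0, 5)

>> maze.sense(dir→east)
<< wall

>> maze.sense(dir→south)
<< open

>> stack.push(x→south)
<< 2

>> maze.move(dir→south)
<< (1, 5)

>> maze.sense(dir→east)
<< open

>> stack.push(x→east)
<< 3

>> maze.move(dir→east)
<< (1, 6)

>> maze.sense(dir→east)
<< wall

>> maze.sense(dir→south)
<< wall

>> stack.pop()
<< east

>> maze.move(dir→west)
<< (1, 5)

>> maze.sense(dir→south)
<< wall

>> maze.sense(dir→west)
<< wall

>> stack.pop()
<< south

>> maze.move(dir→north)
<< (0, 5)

>> stack.pop()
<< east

>> maze.move(dir→west)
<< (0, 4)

>> maze.sense(dir→west)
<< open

>> stack.push(x→west)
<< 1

>> maze.move(dir→west)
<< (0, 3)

>> maze.sense(dir→south)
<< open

>> stack.push(x→south)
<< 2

>> maze.move(dir→south)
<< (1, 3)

>> maze.sense(dir→south)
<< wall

>> maze.sense(dir→west)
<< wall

>> stack.pop()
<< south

>> maze.move(dir→north)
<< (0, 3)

>> maze.sense(dir→west)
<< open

>> stack.push(x→west)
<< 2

>> maze.move(dir→west)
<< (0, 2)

>> maze.sense(dir→west)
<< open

>> stack.push(x→west)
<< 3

>> maze.move(dir→west)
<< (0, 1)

>> maze.sense(dir→south)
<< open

>> stack.push(x→south)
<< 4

>> maze.move(dir→south)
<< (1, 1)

>> maze.sense(dir→south)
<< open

>> stack.push(x→south)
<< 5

>> maze.move(dir→south)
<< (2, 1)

>> maze.sense(dir→east)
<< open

>> stack.push(x→east)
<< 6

>> maze.move(dir→east)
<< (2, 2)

>> maze.sense(dir→south)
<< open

>> stack.push(x→south)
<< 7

>> maze.move(dir→south)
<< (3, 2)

>> maze.sense(dir→east)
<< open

>> stack.push(x→east)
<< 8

>> maze.move(dir→east)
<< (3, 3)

>> maze.sense(dir→east)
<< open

>> stack.push(x→east)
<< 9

>> maze.move(dir→east)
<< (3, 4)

>> maze.sense(dir→east)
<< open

>> stack.push(x→east)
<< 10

>> maze.move(dir→east)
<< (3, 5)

>> maze.sense(dir→east)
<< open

>> stack.push(x→east)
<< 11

>> maze.move(dir→east)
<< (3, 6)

>> maze.sense(dir→east)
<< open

>> stack.push(x→east)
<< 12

>> maze.move(dir→east)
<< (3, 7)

>> maze.sense(dir→south)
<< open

>> stack.push(x→south)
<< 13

>> maze.move(dir→south)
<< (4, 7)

>> maze.sense(dir→south)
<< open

>> stack.push(x→south)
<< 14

>> maze.move(dir→south)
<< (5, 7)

>> maze.sense(dir→south)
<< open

>> stack.push(x→south)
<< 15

>> maze.move(dir→south)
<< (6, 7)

>> maze.sense(dir→south)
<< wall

>> maze.sense(dir→west)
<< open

>> stack.push(x→west)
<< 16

>> maze.move(dir→west)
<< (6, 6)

>> maze.sense(dir→south)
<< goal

>> maze.move(dir→south)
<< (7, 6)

Answer: (7, 6)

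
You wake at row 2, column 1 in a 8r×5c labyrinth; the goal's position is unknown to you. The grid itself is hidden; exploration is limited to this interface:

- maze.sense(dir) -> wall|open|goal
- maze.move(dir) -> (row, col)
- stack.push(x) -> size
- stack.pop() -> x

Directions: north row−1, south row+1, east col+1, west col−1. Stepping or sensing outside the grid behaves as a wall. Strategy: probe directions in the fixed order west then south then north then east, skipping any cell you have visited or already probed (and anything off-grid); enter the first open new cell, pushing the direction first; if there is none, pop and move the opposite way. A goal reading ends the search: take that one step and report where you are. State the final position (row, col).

CALL sense[dir='west']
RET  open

CALL push[x='west']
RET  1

CALL move[dir='west']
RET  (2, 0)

CALL sense[dir='south']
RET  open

CALL push[x='south']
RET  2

CALL move[dir='south']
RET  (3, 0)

CALL sense[dir='south']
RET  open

CALL push[x='south']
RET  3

CALL move[dir='south']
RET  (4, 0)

CALL sense[dir='south']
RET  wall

CALL sense[dir='east']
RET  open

CALL push[x='east']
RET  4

CALL move[dir='east']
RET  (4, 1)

CALL sense[dir='south']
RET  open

CALL push[x='south']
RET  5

CALL move[dir='south']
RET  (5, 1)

CALL sense[dir='south']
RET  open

CALL push[x='south']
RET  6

CALL move[dir='south']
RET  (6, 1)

CALL sense[dir='west']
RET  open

CALL push[x='west']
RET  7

CALL move[dir='west']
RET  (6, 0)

CALL sense[dir='south']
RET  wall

CALL pop[]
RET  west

CALL move[dir='east']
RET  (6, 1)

CALL sense[dir='south']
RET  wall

CALL sense[dir='east']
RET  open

CALL push[x='east']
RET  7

CALL move[dir='east']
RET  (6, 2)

CALL sense[dir='south']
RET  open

CALL push[x='south']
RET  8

CALL move[dir='south']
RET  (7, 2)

CALL sense[dir='east']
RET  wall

CALL pop[]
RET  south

CALL move[dir='north']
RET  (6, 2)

CALL sense[dir='north']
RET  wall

CALL sense[dir='east']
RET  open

CALL push[x='east']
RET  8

CALL move[dir='east']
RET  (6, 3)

CALL sense[dir='north']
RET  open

CALL push[x='north']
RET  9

CALL move[dir='north']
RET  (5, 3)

CALL sense[dir='north']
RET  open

CALL push[x='north']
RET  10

CALL move[dir='north']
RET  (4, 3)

CALL sense[dir='west']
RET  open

CALL push[x='west']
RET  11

CALL move[dir='west']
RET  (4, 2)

CALL sense[dir='north']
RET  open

CALL push[x='north']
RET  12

CALL move[dir='north']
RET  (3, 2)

CALL sense[dir='west']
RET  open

CALL push[x='west']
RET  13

CALL move[dir='west']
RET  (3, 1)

CALL pop[]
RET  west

CALL move[dir='east']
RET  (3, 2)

CALL sense[dir='north']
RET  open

CALL push[x='north']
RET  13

CALL move[dir='north']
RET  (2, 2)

CALL sense[dir='north']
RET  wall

CALL sense[dir='east']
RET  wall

CALL pop[]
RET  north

CALL move[dir='south']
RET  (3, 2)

CALL sense[dir='east']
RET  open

CALL push[x='east']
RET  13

CALL move[dir='east']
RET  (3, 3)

CALL sense[dir='east']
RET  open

CALL push[x='east']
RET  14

CALL move[dir='east']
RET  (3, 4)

CALL sense[dir='south']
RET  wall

CALL sense[dir='north']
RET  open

CALL push[x='north']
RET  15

CALL move[dir='north']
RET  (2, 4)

CALL sense[dir='north']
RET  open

CALL push[x='north']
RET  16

CALL move[dir='north']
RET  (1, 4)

CALL sense[dir='west']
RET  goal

CALL move[dir='west']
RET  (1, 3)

Answer: (1, 3)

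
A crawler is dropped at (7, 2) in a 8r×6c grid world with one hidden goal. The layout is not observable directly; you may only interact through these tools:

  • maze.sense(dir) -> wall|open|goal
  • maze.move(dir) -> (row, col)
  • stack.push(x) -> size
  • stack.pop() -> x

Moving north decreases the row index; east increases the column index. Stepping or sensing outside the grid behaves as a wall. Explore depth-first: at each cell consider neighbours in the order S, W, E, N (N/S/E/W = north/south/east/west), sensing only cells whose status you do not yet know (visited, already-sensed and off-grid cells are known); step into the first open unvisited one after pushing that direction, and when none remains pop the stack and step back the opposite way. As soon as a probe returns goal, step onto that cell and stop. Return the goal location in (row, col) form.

I run sense with dir=west, : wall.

I use sense with dir=east, and observe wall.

I invoke sense with dir=north, which returns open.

Invoking push with x=north, → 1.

Next I call move with dir=north, which returns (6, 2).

I call sense with dir=west, — result: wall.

I call sense with dir=east, — result: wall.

Now I run sense with dir=north, yielding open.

Then push with x=north, and see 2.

Invoking move with dir=north, and see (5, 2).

Now I run sense with dir=west, and get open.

Calling push with x=west, giving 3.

Then move with dir=west, → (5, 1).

I run sense with dir=west, and get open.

I invoke push with x=west, yielding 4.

Next I call move with dir=west, : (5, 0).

Invoking sense with dir=south, — result: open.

Then push with x=south, and get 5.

Then move with dir=south, → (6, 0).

Now I run sense with dir=south, which returns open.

Invoking push with x=south, — result: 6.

I use move with dir=south, → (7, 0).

I use pop(), and get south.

I use move with dir=north, → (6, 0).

Calling pop, — result: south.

I invoke move with dir=north, and get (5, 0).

Next I call sense with dir=north, and observe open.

I call push with x=north, and get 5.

I try move with dir=north, and observe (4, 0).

Invoking sense with dir=east, : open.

Calling push with x=east, and see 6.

Using move with dir=east, : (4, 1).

I invoke sense with dir=east, — result: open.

Now I run push with x=east, which returns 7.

I call move with dir=east, which returns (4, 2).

Calling sense with dir=east, : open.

Using push with x=east, giving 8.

Now I run move with dir=east, and see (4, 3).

Using sense with dir=south, → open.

I call push with x=south, — result: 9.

Next I call move with dir=south, which returns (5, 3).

I invoke sense with dir=east, — result: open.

Then push with x=east, : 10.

Using move with dir=east, — result: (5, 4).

Using sense with dir=south, and see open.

Calling push with x=south, and get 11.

Using move with dir=south, : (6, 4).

I use sense with dir=south, : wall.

Then sense with dir=east, yielding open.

Then push with x=east, yielding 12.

Now I run move with dir=east, → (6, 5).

I try sense with dir=south, → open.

I try push with x=south, : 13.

Calling move with dir=south, which returns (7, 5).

Using pop(), and see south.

Next I call move with dir=north, : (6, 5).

Now I run sense with dir=north, → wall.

I use pop, : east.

I try move with dir=west, and observe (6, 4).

I call pop, : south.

I invoke move with dir=north, giving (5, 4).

Next I call sense with dir=north, — result: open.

I use push with x=north, and observe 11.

Invoking move with dir=north, : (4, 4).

Next I call sense with dir=east, giving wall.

Now I run sense with dir=north, — result: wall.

Calling pop(), which returns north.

I run move with dir=south, and get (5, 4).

I call pop(), and observe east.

I invoke move with dir=west, → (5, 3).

Using pop, which returns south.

I try move with dir=north, and see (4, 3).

Then sense with dir=north, which returns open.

Now I run push with x=north, : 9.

Next I call move with dir=north, and get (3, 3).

Next I call sense with dir=west, and observe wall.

Invoking sense with dir=north, which returns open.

I call push with x=north, and get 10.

Now I run move with dir=north, and observe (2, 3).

I invoke sense with dir=west, : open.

Then push with x=west, : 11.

I call move with dir=west, — result: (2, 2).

I use sense with dir=west, yielding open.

Calling push with x=west, and get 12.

I call move with dir=west, — result: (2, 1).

Calling sense with dir=south, — result: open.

Then push with x=south, which returns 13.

I call move with dir=south, → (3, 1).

I run sense with dir=west, and get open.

I try push with x=west, which returns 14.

I use move with dir=west, and observe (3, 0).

Then sense with dir=north, — result: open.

Now I run push with x=north, — result: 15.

Invoking move with dir=north, and observe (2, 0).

Using sense with dir=north, yielding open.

I invoke push with x=north, and get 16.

Next I call move with dir=north, yielding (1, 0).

I invoke sense with dir=east, : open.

I call push with x=east, which returns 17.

Invoking move with dir=east, giving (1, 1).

Next I call sense with dir=east, and see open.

Next I call push with x=east, — result: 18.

Using move with dir=east, → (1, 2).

I try sense with dir=east, which returns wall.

Invoking sense with dir=north, — result: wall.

Next I call pop(), and see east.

Invoking move with dir=west, and observe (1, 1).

Invoking sense with dir=north, — result: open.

Now I run push with x=north, → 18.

Calling move with dir=north, → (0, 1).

I call sense with dir=west, yielding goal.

Using move with dir=west, and see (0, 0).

Answer: (0, 0)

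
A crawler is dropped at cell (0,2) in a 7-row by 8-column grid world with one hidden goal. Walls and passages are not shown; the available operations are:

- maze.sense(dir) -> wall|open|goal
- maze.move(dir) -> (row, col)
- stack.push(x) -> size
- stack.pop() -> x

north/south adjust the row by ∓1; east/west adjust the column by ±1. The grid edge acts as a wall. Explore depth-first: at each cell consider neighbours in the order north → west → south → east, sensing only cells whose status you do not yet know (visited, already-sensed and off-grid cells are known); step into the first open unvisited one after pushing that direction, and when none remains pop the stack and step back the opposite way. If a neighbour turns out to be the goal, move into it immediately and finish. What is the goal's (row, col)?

% sense dir: west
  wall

% sense dir: south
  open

% push x: south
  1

% move dir: south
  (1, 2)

% sense dir: west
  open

% push x: west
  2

% move dir: west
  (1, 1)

% sense dir: west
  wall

% sense dir: south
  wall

% pop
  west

% move dir: east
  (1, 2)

% sense dir: south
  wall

% sense dir: east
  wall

% pop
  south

% move dir: north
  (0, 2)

% sense dir: east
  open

% push x: east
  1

% move dir: east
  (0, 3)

% sense dir: east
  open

% push x: east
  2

% move dir: east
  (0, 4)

% sense dir: south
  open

% push x: south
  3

% move dir: south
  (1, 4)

% sense dir: south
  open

% push x: south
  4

% move dir: south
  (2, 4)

% sense dir: west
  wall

% sense dir: south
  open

% push x: south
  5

% move dir: south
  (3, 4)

% sense dir: west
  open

% push x: west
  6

% move dir: west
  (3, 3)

% sense dir: west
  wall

% sense dir: south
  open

% push x: south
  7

% move dir: south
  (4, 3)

% sense dir: west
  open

% push x: west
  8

% move dir: west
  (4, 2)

% sense dir: west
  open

% push x: west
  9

% move dir: west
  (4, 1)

% sense dir: north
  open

% push x: north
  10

% move dir: north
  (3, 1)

% sense dir: west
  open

% push x: west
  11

% move dir: west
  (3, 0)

% sense dir: north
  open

% push x: north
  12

% move dir: north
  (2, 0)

% pop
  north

% move dir: south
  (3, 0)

% sense dir: south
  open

% push x: south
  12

% move dir: south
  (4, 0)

% sense dir: south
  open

% push x: south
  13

% move dir: south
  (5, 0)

% sense dir: south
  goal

% move dir: south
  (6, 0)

Answer: (6, 0)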